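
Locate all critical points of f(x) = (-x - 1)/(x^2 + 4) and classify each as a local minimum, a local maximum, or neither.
f'(x) = (-x^2 + 2*x*(x + 1) - 4)/(x^2 + 4)^2

Solve f'(x) = 0:
  f'(x) = (x^2 + 2*x - 4)/(x^2 + 4)^2; the denominator is positive wherever f is defined, so f'(x) = 0 ⇔ x^2 + 2*x - 4 = 0.
  x^2 + 2*x - 4 = 0 has no rational roots; quadratic formula: x = (-2 ± √20)/2.
  ⇒ x = -sqrt(5) - 1 ≈ -3.2361, -1 + sqrt(5) ≈ 1.2361

f''(x) = 2*(-4*x^2*(x + 1) + (3*x + 1)*(x^2 + 4))/(x^2 + 4)^3
Second-derivative test at each critical point:
  f''(-3.2361) = -0.0214 < 0 → local maximum
  f''(1.2361) = 0.1464 > 0 → local minimum

Critical points: x = -sqrt(5) - 1 ≈ -3.2361 (local maximum); x = -1 + sqrt(5) ≈ 1.2361 (local minimum)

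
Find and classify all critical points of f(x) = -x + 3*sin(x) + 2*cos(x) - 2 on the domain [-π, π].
f'(x) = -2*sin(x) + 3*cos(x) - 1

Solve f'(x) = 0 on [-π, π]:
  f'(x) = 0 ⇔ -2*sin(x) + 3*cos(x) = 1. Write the left side as R·cos(x + φ) with R = √(3² + 2²) = sqrt(13), cos φ = 3*sqrt(13)/13, sin φ = 2*sqrt(13)/13; then cos(x + φ) = sqrt(13)/13. Solve for x and keep the solutions lying in [-π, π].
  ⇒ x = -pi + atan((-6*sqrt(3) - 2)/(3 - 4*sqrt(3))) ≈ -1.8778, atan((-2 + 6*sqrt(3))/(3 + 4*sqrt(3))) ≈ 0.7018

f''(x) = -3*sin(x) - 2*cos(x)
Second-derivative test at each critical point:
  f''(-1.8778) = 3.4641 > 0 → local minimum
  f''(0.7018) = -3.4641 < 0 → local maximum

Critical points: x = -pi + atan((-6*sqrt(3) - 2)/(3 - 4*sqrt(3))) ≈ -1.8778 (local minimum); x = atan((-2 + 6*sqrt(3))/(3 + 4*sqrt(3))) ≈ 0.7018 (local maximum)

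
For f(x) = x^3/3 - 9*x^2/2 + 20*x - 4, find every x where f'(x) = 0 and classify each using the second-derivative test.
f'(x) = x^2 - 9*x + 20

Solve f'(x) = 0:
  Factor: x^2 - 9*x + 20 = (x - 5)*(x - 4) = 0.
  ⇒ x = 4, 5

f''(x) = 2*x - 9
Second-derivative test at each critical point:
  f''(4) = -1 < 0 → local maximum
  f''(5) = 1 > 0 → local minimum

Critical points: x = 4 (local maximum); x = 5 (local minimum)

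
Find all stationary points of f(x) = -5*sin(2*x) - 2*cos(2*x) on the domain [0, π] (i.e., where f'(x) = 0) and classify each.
f'(x) = 4*sin(2*x) - 10*cos(2*x)

Solve f'(x) = 0 on [0, π]:
  f'(x) = 0 ⇔ -5*cos(2*x) = -2*sin(2*x) ⇔ tan(2*x) = 5/2, i.e. 2*x = arctan(5/2) + nπ; keep the solutions lying in [0, π].
  ⇒ x = atan(5/2)/2 ≈ 0.5951, atan(5/2)/2 + pi/2 ≈ 2.1659

f''(x) = 20*sin(2*x) + 8*cos(2*x)
Second-derivative test at each critical point:
  f''(0.5951) = 21.5407 > 0 → local minimum
  f''(2.1659) = -21.5407 < 0 → local maximum

Critical points: x = atan(5/2)/2 ≈ 0.5951 (local minimum); x = atan(5/2)/2 + pi/2 ≈ 2.1659 (local maximum)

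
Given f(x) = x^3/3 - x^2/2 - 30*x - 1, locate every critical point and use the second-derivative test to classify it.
f'(x) = x^2 - x - 30

Solve f'(x) = 0:
  Factor: x^2 - x - 30 = (x - 6)*(x + 5) = 0.
  ⇒ x = -5, 6

f''(x) = 2*x - 1
Second-derivative test at each critical point:
  f''(-5) = -11 < 0 → local maximum
  f''(6) = 11 > 0 → local minimum

Critical points: x = -5 (local maximum); x = 6 (local minimum)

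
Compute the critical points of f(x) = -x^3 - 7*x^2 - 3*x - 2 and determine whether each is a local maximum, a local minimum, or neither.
f'(x) = -3*x^2 - 14*x - 3

Solve f'(x) = 0:
  3*x^2 + 14*x + 3 = 0 has no rational roots; quadratic formula: x = (-14 ± √160)/6.
  ⇒ x = -7/3 - 2*sqrt(10)/3 ≈ -4.4415, -7/3 + 2*sqrt(10)/3 ≈ -0.2251

f''(x) = -6*x - 14
Second-derivative test at each critical point:
  f''(-4.4415) = 12.6491 > 0 → local minimum
  f''(-0.2251) = -12.6491 < 0 → local maximum

Critical points: x = -7/3 - 2*sqrt(10)/3 ≈ -4.4415 (local minimum); x = -7/3 + 2*sqrt(10)/3 ≈ -0.2251 (local maximum)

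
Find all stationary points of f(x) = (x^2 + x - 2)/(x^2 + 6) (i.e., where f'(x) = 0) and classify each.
f'(x) = (-x^2 + 16*x + 6)/(x^4 + 12*x^2 + 36)

Solve f'(x) = 0:
  f'(x) = -(x^2 - 16*x - 6)/(x^2 + 6)^2; the denominator is positive wherever f is defined, so f'(x) = 0 ⇔ -x^2 + 16*x + 6 = 0.
  x^2 - 16*x - 6 = 0 has no rational roots; quadratic formula: x = (16 ± √280)/2.
  ⇒ x = 8 - sqrt(70) ≈ -0.3666, 8 + sqrt(70) ≈ 16.3666

f''(x) = 2*(x^3 - 24*x^2 - 18*x + 48)/(x^6 + 18*x^4 + 108*x^2 + 216)
Second-derivative test at each critical point:
  f''(-0.3666) = 0.4447 > 0 → local minimum
  f''(16.3666) = -2.231e-04 < 0 → local maximum

Critical points: x = 8 - sqrt(70) ≈ -0.3666 (local minimum); x = 8 + sqrt(70) ≈ 16.3666 (local maximum)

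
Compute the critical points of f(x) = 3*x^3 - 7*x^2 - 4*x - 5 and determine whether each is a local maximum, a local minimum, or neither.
f'(x) = 9*x^2 - 14*x - 4

Solve f'(x) = 0:
  9*x^2 - 14*x - 4 = 0 has no rational roots; quadratic formula: x = (14 ± √340)/18.
  ⇒ x = 7/9 - sqrt(85)/9 ≈ -0.2466, 7/9 + sqrt(85)/9 ≈ 1.8022

f''(x) = 18*x - 14
Second-derivative test at each critical point:
  f''(-0.2466) = -18.4391 < 0 → local maximum
  f''(1.8022) = 18.4391 > 0 → local minimum

Critical points: x = 7/9 - sqrt(85)/9 ≈ -0.2466 (local maximum); x = 7/9 + sqrt(85)/9 ≈ 1.8022 (local minimum)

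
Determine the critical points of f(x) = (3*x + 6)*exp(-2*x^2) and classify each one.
f'(x) = 3*(-4*x*(x + 2) + 1)*exp(-2*x^2)

Solve f'(x) = 0:
  f'(x) = (-12*x^2 - 24*x + 3)·exp(-2*x^2) and exp(-2*x^2) > 0 for every x, so f'(x) = 0 ⇔ -12*x^2 - 24*x + 3 = 0.
  Factor: -12*x^2 - 24*x + 3 = -3*(4*x^2 + 8*x - 1); 4*x^2 + 8*x - 1 = 0 has no rational roots; quadratic formula: x = (-8 ± √80)/8.
  ⇒ x = -sqrt(5)/2 - 1 ≈ -2.1180, -1 + sqrt(5)/2 ≈ 0.1180

f''(x) = 12*(4*x^2*(x + 2) - 3*x - 2)*exp(-2*x^2)
Second-derivative test at each critical point:
  f''(-2.1180) = 0.0034 > 0 → local minimum
  f''(0.1180) = -26.0955 < 0 → local maximum

Critical points: x = -sqrt(5)/2 - 1 ≈ -2.1180 (local minimum); x = -1 + sqrt(5)/2 ≈ 0.1180 (local maximum)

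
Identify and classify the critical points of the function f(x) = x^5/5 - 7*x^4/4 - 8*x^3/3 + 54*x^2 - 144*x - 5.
f'(x) = x^4 - 7*x^3 - 8*x^2 + 108*x - 144

Solve f'(x) = 0:
  Factor: x^4 - 7*x^3 - 8*x^2 + 108*x - 144 = (x - 6)*(x - 3)*(x - 2)*(x + 4) = 0.
  ⇒ x = -4, 2, 3, 6

f''(x) = 4*x^3 - 21*x^2 - 16*x + 108
Second-derivative test at each critical point:
  f''(-4) = -420 < 0 → local maximum
  f''(2) = 24 > 0 → local minimum
  f''(3) = -21 < 0 → local maximum
  f''(6) = 120 > 0 → local minimum

Critical points: x = -4 (local maximum); x = 2 (local minimum); x = 3 (local maximum); x = 6 (local minimum)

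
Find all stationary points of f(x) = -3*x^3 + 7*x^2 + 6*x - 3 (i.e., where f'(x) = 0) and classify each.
f'(x) = -9*x^2 + 14*x + 6

Solve f'(x) = 0:
  9*x^2 - 14*x - 6 = 0 has no rational roots; quadratic formula: x = (14 ± √412)/18.
  ⇒ x = 7/9 - sqrt(103)/9 ≈ -0.3499, 7/9 + sqrt(103)/9 ≈ 1.9054

f''(x) = 14 - 18*x
Second-derivative test at each critical point:
  f''(-0.3499) = 20.2978 > 0 → local minimum
  f''(1.9054) = -20.2978 < 0 → local maximum

Critical points: x = 7/9 - sqrt(103)/9 ≈ -0.3499 (local minimum); x = 7/9 + sqrt(103)/9 ≈ 1.9054 (local maximum)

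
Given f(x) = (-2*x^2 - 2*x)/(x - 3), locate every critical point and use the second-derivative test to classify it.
f'(x) = 2*(-x^2 + 6*x + 3)/(x^2 - 6*x + 9)

Solve f'(x) = 0:
  f'(x) = -2*(x^2 - 6*x - 3)/(x - 3)^2; the denominator is positive wherever f is defined, so f'(x) = 0 ⇔ -2*x^2 + 12*x + 6 = 0.
  Factor: -2*x^2 + 12*x + 6 = -2*(x^2 - 6*x - 3); x^2 - 6*x - 3 = 0 has no rational roots; quadratic formula: x = (6 ± √48)/2.
  ⇒ x = 3 - 2*sqrt(3) ≈ -0.4641, 3 + 2*sqrt(3) ≈ 6.4641

f''(x) = -48/(x^3 - 9*x^2 + 27*x - 27)
Second-derivative test at each critical point:
  f''(-0.4641) = 1.1547 > 0 → local minimum
  f''(6.4641) = -1.1547 < 0 → local maximum

Critical points: x = 3 - 2*sqrt(3) ≈ -0.4641 (local minimum); x = 3 + 2*sqrt(3) ≈ 6.4641 (local maximum)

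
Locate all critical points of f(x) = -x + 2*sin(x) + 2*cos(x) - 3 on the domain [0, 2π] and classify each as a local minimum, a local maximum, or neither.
f'(x) = 2*sqrt(2)*cos(x + pi/4) - 1

Solve f'(x) = 0 on [0, 2π]:
  f'(x) = 0 ⇔ -2*sin(x) + 2*cos(x) = 1. Write the left side as R·cos(x + φ) with R = √(2² + 2²) = 2*sqrt(2), cos φ = sqrt(2)/2, sin φ = sqrt(2)/2; then cos(x + φ) = sqrt(2)/4. Solve for x and keep the solutions lying in [0, 2π].
  ⇒ x = atan((-1 + sqrt(7))/(1 + sqrt(7))) ≈ 0.4240, atan((-sqrt(7) - 1)/(1 - sqrt(7))) + pi ≈ 4.2884

f''(x) = -2*sqrt(2)*sin(x + pi/4)
Second-derivative test at each critical point:
  f''(0.4240) = -2.6458 < 0 → local maximum
  f''(4.2884) = 2.6458 > 0 → local minimum

Critical points: x = atan((-1 + sqrt(7))/(1 + sqrt(7))) ≈ 0.4240 (local maximum); x = atan((-sqrt(7) - 1)/(1 - sqrt(7))) + pi ≈ 4.2884 (local minimum)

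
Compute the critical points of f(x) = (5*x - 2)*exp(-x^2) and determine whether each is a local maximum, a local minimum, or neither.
f'(x) = (-2*x*(5*x - 2) + 5)*exp(-x^2)

Solve f'(x) = 0:
  f'(x) = (-10*x^2 + 4*x + 5)·exp(-x^2) and exp(-x^2) > 0 for every x, so f'(x) = 0 ⇔ -10*x^2 + 4*x + 5 = 0.
  10*x^2 - 4*x - 5 = 0 has no rational roots; quadratic formula: x = (4 ± √216)/20.
  ⇒ x = 1/5 - 3*sqrt(6)/10 ≈ -0.5348, 1/5 + 3*sqrt(6)/10 ≈ 0.9348

f''(x) = 2*(2*x^2*(5*x - 2) - 15*x + 2)*exp(-x^2)
Second-derivative test at each critical point:
  f''(-0.5348) = 11.0406 > 0 → local minimum
  f''(0.9348) = -6.1331 < 0 → local maximum

Critical points: x = 1/5 - 3*sqrt(6)/10 ≈ -0.5348 (local minimum); x = 1/5 + 3*sqrt(6)/10 ≈ 0.9348 (local maximum)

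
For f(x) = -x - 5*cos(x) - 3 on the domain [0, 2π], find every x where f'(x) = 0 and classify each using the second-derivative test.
f'(x) = 5*sin(x) - 1

Solve f'(x) = 0 on [0, 2π]:
  f'(x) = 0 ⇔ sin(x) = 1/5, i.e. x = arcsin(1/5) + 2nπ or x = π − arcsin(1/5) + 2nπ; keep the solutions lying in [0, 2π].
  ⇒ x = asin(1/5) ≈ 0.2014, pi - asin(1/5) ≈ 2.9402

f''(x) = 5*cos(x)
Second-derivative test at each critical point:
  f''(0.2014) = 4.8990 > 0 → local minimum
  f''(2.9402) = -4.8990 < 0 → local maximum

Critical points: x = asin(1/5) ≈ 0.2014 (local minimum); x = pi - asin(1/5) ≈ 2.9402 (local maximum)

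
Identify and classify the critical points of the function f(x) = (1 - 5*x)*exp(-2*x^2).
f'(x) = (4*x*(5*x - 1) - 5)*exp(-2*x^2)

Solve f'(x) = 0:
  f'(x) = (20*x^2 - 4*x - 5)·exp(-2*x^2) and exp(-2*x^2) > 0 for every x, so f'(x) = 0 ⇔ 20*x^2 - 4*x - 5 = 0.
  20*x^2 - 4*x - 5 = 0 has no rational roots; quadratic formula: x = (4 ± √416)/40.
  ⇒ x = 1/10 - sqrt(26)/10 ≈ -0.4099, 1/10 + sqrt(26)/10 ≈ 0.6099

f''(x) = 4*(4*x^2*(1 - 5*x) + 15*x - 1)*exp(-2*x^2)
Second-derivative test at each critical point:
  f''(-0.4099) = -14.5749 < 0 → local maximum
  f''(0.6099) = 9.6928 > 0 → local minimum

Critical points: x = 1/10 - sqrt(26)/10 ≈ -0.4099 (local maximum); x = 1/10 + sqrt(26)/10 ≈ 0.6099 (local minimum)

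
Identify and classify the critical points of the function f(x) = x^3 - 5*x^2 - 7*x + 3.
f'(x) = 3*x^2 - 10*x - 7

Solve f'(x) = 0:
  3*x^2 - 10*x - 7 = 0 has no rational roots; quadratic formula: x = (10 ± √184)/6.
  ⇒ x = 5/3 - sqrt(46)/3 ≈ -0.5941, 5/3 + sqrt(46)/3 ≈ 3.9274

f''(x) = 6*x - 10
Second-derivative test at each critical point:
  f''(-0.5941) = -13.5647 < 0 → local maximum
  f''(3.9274) = 13.5647 > 0 → local minimum

Critical points: x = 5/3 - sqrt(46)/3 ≈ -0.5941 (local maximum); x = 5/3 + sqrt(46)/3 ≈ 3.9274 (local minimum)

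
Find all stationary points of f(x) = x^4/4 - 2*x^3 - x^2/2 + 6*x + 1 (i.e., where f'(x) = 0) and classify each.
f'(x) = x^3 - 6*x^2 - x + 6

Solve f'(x) = 0:
  Factor: x^3 - 6*x^2 - x + 6 = (x - 6)*(x - 1)*(x + 1) = 0.
  ⇒ x = -1, 1, 6

f''(x) = 3*x^2 - 12*x - 1
Second-derivative test at each critical point:
  f''(-1) = 14 > 0 → local minimum
  f''(1) = -10 < 0 → local maximum
  f''(6) = 35 > 0 → local minimum

Critical points: x = -1 (local minimum); x = 1 (local maximum); x = 6 (local minimum)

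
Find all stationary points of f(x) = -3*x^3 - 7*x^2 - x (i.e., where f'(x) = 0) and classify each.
f'(x) = -9*x^2 - 14*x - 1

Solve f'(x) = 0:
  9*x^2 + 14*x + 1 = 0 has no rational roots; quadratic formula: x = (-14 ± √160)/18.
  ⇒ x = -7/9 - 2*sqrt(10)/9 ≈ -1.4805, -7/9 + 2*sqrt(10)/9 ≈ -0.0750

f''(x) = -18*x - 14
Second-derivative test at each critical point:
  f''(-1.4805) = 12.6491 > 0 → local minimum
  f''(-0.0750) = -12.6491 < 0 → local maximum

Critical points: x = -7/9 - 2*sqrt(10)/9 ≈ -1.4805 (local minimum); x = -7/9 + 2*sqrt(10)/9 ≈ -0.0750 (local maximum)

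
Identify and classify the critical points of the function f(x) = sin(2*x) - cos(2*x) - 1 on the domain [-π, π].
f'(x) = 2*sqrt(2)*sin(2*x + pi/4)

Solve f'(x) = 0 on [-π, π]:
  f'(x) = 0 ⇔ cos(2*x) = -sin(2*x) ⇔ tan(2*x) = -1, i.e. 2*x = arctan(-1) + nπ; keep the solutions lying in [-π, π].
  ⇒ x = -5*pi/8 ≈ -1.9635, -pi/8 ≈ -0.3927, 3*pi/8 ≈ 1.1781, 7*pi/8 ≈ 2.7489

f''(x) = 4*sqrt(2)*cos(2*x + pi/4)
Second-derivative test at each critical point:
  f''(-1.9635) = -5.6569 < 0 → local maximum
  f''(-0.3927) = 5.6569 > 0 → local minimum
  f''(1.1781) = -5.6569 < 0 → local maximum
  f''(2.7489) = 5.6569 > 0 → local minimum

Critical points: x = -5*pi/8 ≈ -1.9635 (local maximum); x = -pi/8 ≈ -0.3927 (local minimum); x = 3*pi/8 ≈ 1.1781 (local maximum); x = 7*pi/8 ≈ 2.7489 (local minimum)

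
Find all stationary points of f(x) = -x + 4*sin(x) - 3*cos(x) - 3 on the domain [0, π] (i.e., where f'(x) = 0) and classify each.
f'(x) = 3*sin(x) + 4*cos(x) - 1

Solve f'(x) = 0 on [0, π]:
  f'(x) = 0 ⇔ 3*sin(x) + 4*cos(x) = 1. Write the left side as R·cos(x + φ) with R = √(4² + (-3)²) = 5, cos φ = 4/5, sin φ = -3/5; then cos(x + φ) = 1/5. Solve for x and keep the solutions lying in [0, π].
  ⇒ x = atan((3 + 8*sqrt(6))/(4 - 6*sqrt(6))) + pi ≈ 2.0129

f''(x) = -4*sin(x) + 3*cos(x)
Second-derivative test at each critical point:
  f''(2.0129) = -4.8990 < 0 → local maximum

Critical points: x = atan((3 + 8*sqrt(6))/(4 - 6*sqrt(6))) + pi ≈ 2.0129 (local maximum)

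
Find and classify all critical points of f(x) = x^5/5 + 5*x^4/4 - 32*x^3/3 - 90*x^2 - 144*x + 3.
f'(x) = x^4 + 5*x^3 - 32*x^2 - 180*x - 144

Solve f'(x) = 0:
  Factor: x^4 + 5*x^3 - 32*x^2 - 180*x - 144 = (x - 6)*(x + 1)*(x + 4)*(x + 6) = 0.
  ⇒ x = -6, -4, -1, 6

f''(x) = 4*x^3 + 15*x^2 - 64*x - 180
Second-derivative test at each critical point:
  f''(-6) = -120 < 0 → local maximum
  f''(-4) = 60 > 0 → local minimum
  f''(-1) = -105 < 0 → local maximum
  f''(6) = 840 > 0 → local minimum

Critical points: x = -6 (local maximum); x = -4 (local minimum); x = -1 (local maximum); x = 6 (local minimum)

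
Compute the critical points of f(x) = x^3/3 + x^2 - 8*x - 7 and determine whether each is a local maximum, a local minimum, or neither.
f'(x) = x^2 + 2*x - 8

Solve f'(x) = 0:
  Factor: x^2 + 2*x - 8 = (x - 2)*(x + 4) = 0.
  ⇒ x = -4, 2

f''(x) = 2*x + 2
Second-derivative test at each critical point:
  f''(-4) = -6 < 0 → local maximum
  f''(2) = 6 > 0 → local minimum

Critical points: x = -4 (local maximum); x = 2 (local minimum)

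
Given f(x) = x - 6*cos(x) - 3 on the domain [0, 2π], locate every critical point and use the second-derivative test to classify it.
f'(x) = 6*sin(x) + 1

Solve f'(x) = 0 on [0, 2π]:
  f'(x) = 0 ⇔ sin(x) = -1/6, i.e. x = arcsin(-1/6) + 2nπ or x = π − arcsin(-1/6) + 2nπ; keep the solutions lying in [0, 2π].
  ⇒ x = asin(1/6) + pi ≈ 3.3090, -asin(1/6) + 2*pi ≈ 6.1157

f''(x) = 6*cos(x)
Second-derivative test at each critical point:
  f''(3.3090) = -5.9161 < 0 → local maximum
  f''(6.1157) = 5.9161 > 0 → local minimum

Critical points: x = asin(1/6) + pi ≈ 3.3090 (local maximum); x = -asin(1/6) + 2*pi ≈ 6.1157 (local minimum)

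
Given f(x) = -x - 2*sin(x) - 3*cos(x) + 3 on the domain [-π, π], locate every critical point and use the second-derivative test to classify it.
f'(x) = 3*sin(x) - 2*cos(x) - 1

Solve f'(x) = 0 on [-π, π]:
  f'(x) = 0 ⇔ 3*sin(x) - 2*cos(x) = 1. Write the left side as R·cos(x + φ) with R = √((-2)² + (-3)²) = sqrt(13), cos φ = -2*sqrt(13)/13, sin φ = -3*sqrt(13)/13; then cos(x + φ) = sqrt(13)/13. Solve for x and keep the solutions lying in [-π, π].
  ⇒ x = -pi + atan((3 - 4*sqrt(3))/(-6*sqrt(3) - 2)) ≈ -2.8346, atan((3 + 4*sqrt(3))/(-2 + 6*sqrt(3))) ≈ 0.8690

f''(x) = 2*sin(x) + 3*cos(x)
Second-derivative test at each critical point:
  f''(-2.8346) = -3.4641 < 0 → local maximum
  f''(0.8690) = 3.4641 > 0 → local minimum

Critical points: x = -pi + atan((3 - 4*sqrt(3))/(-6*sqrt(3) - 2)) ≈ -2.8346 (local maximum); x = atan((3 + 4*sqrt(3))/(-2 + 6*sqrt(3))) ≈ 0.8690 (local minimum)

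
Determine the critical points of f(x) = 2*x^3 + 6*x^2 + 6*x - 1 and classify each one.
f'(x) = 6*x^2 + 12*x + 6

Solve f'(x) = 0:
  Factor: 6*x^2 + 12*x + 6 = 6*(x + 1)^2 = 0.
  ⇒ x = -1

f''(x) = 12*x + 12
Second-derivative test at each critical point:
  f''(-1) = 0, so the second-derivative test is inconclusive; use the first-derivative test: f'(-5/4) = 0.3750, f'(-3/4) = 0.3750 — f' is positive on both sides (no sign change) → neither a local maximum nor a local minimum

Critical points: x = -1 (neither)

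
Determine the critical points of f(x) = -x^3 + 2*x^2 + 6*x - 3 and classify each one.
f'(x) = -3*x^2 + 4*x + 6

Solve f'(x) = 0:
  3*x^2 - 4*x - 6 = 0 has no rational roots; quadratic formula: x = (4 ± √88)/6.
  ⇒ x = 2/3 - sqrt(22)/3 ≈ -0.8968, 2/3 + sqrt(22)/3 ≈ 2.2301

f''(x) = 4 - 6*x
Second-derivative test at each critical point:
  f''(-0.8968) = 9.3808 > 0 → local minimum
  f''(2.2301) = -9.3808 < 0 → local maximum

Critical points: x = 2/3 - sqrt(22)/3 ≈ -0.8968 (local minimum); x = 2/3 + sqrt(22)/3 ≈ 2.2301 (local maximum)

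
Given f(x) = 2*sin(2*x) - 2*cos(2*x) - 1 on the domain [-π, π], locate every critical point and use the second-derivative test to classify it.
f'(x) = 4*sqrt(2)*sin(2*x + pi/4)

Solve f'(x) = 0 on [-π, π]:
  f'(x) = 0 ⇔ 2*cos(2*x) = -2*sin(2*x) ⇔ tan(2*x) = -1, i.e. 2*x = arctan(-1) + nπ; keep the solutions lying in [-π, π].
  ⇒ x = -5*pi/8 ≈ -1.9635, -pi/8 ≈ -0.3927, 3*pi/8 ≈ 1.1781, 7*pi/8 ≈ 2.7489

f''(x) = 8*sqrt(2)*cos(2*x + pi/4)
Second-derivative test at each critical point:
  f''(-1.9635) = -11.3137 < 0 → local maximum
  f''(-0.3927) = 11.3137 > 0 → local minimum
  f''(1.1781) = -11.3137 < 0 → local maximum
  f''(2.7489) = 11.3137 > 0 → local minimum

Critical points: x = -5*pi/8 ≈ -1.9635 (local maximum); x = -pi/8 ≈ -0.3927 (local minimum); x = 3*pi/8 ≈ 1.1781 (local maximum); x = 7*pi/8 ≈ 2.7489 (local minimum)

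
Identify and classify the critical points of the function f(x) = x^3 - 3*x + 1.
f'(x) = 3*x^2 - 3

Solve f'(x) = 0:
  Factor: 3*x^2 - 3 = 3*(x - 1)*(x + 1) = 0.
  ⇒ x = -1, 1

f''(x) = 6*x
Second-derivative test at each critical point:
  f''(-1) = -6 < 0 → local maximum
  f''(1) = 6 > 0 → local minimum

Critical points: x = -1 (local maximum); x = 1 (local minimum)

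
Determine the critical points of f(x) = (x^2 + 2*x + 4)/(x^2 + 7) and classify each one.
f'(x) = 2*(-x^2 + 3*x + 7)/(x^4 + 14*x^2 + 49)

Solve f'(x) = 0:
  f'(x) = -2*(x^2 - 3*x - 7)/(x^2 + 7)^2; the denominator is positive wherever f is defined, so f'(x) = 0 ⇔ -2*x^2 + 6*x + 14 = 0.
  Factor: -2*x^2 + 6*x + 14 = -2*(x^2 - 3*x - 7); x^2 - 3*x - 7 = 0 has no rational roots; quadratic formula: x = (3 ± √37)/2.
  ⇒ x = 3/2 - sqrt(37)/2 ≈ -1.5414, 3/2 + sqrt(37)/2 ≈ 4.5414

f''(x) = 2*(2*x^3 - 9*x^2 - 42*x + 21)/(x^6 + 21*x^4 + 147*x^2 + 343)
Second-derivative test at each critical point:
  f''(-1.5414) = 0.1384 > 0 → local minimum
  f''(4.5414) = -0.0159 < 0 → local maximum

Critical points: x = 3/2 - sqrt(37)/2 ≈ -1.5414 (local minimum); x = 3/2 + sqrt(37)/2 ≈ 4.5414 (local maximum)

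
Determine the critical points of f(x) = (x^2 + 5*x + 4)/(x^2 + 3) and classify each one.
f'(x) = (-5*x^2 - 2*x + 15)/(x^4 + 6*x^2 + 9)

Solve f'(x) = 0:
  f'(x) = -(5*x^2 + 2*x - 15)/(x^2 + 3)^2; the denominator is positive wherever f is defined, so f'(x) = 0 ⇔ -5*x^2 - 2*x + 15 = 0.
  5*x^2 + 2*x - 15 = 0 has no rational roots; quadratic formula: x = (-2 ± √304)/10.
  ⇒ x = -2*sqrt(19)/5 - 1/5 ≈ -1.9436, -1/5 + 2*sqrt(19)/5 ≈ 1.5436

f''(x) = 2*(5*x^3 + 3*x^2 - 45*x - 3)/(x^6 + 9*x^4 + 27*x^2 + 27)
Second-derivative test at each critical point:
  f''(-1.9436) = 0.3796 > 0 → local minimum
  f''(1.5436) = -0.6018 < 0 → local maximum

Critical points: x = -2*sqrt(19)/5 - 1/5 ≈ -1.9436 (local minimum); x = -1/5 + 2*sqrt(19)/5 ≈ 1.5436 (local maximum)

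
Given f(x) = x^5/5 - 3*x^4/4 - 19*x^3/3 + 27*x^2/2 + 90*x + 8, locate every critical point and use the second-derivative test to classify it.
f'(x) = x^4 - 3*x^3 - 19*x^2 + 27*x + 90

Solve f'(x) = 0:
  Factor: x^4 - 3*x^3 - 19*x^2 + 27*x + 90 = (x - 5)*(x - 3)*(x + 2)*(x + 3) = 0.
  ⇒ x = -3, -2, 3, 5

f''(x) = 4*x^3 - 9*x^2 - 38*x + 27
Second-derivative test at each critical point:
  f''(-3) = -48 < 0 → local maximum
  f''(-2) = 35 > 0 → local minimum
  f''(3) = -60 < 0 → local maximum
  f''(5) = 112 > 0 → local minimum

Critical points: x = -3 (local maximum); x = -2 (local minimum); x = 3 (local maximum); x = 5 (local minimum)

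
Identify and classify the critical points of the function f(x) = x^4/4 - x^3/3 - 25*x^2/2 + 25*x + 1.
f'(x) = x^3 - x^2 - 25*x + 25

Solve f'(x) = 0:
  Factor: x^3 - x^2 - 25*x + 25 = (x - 5)*(x - 1)*(x + 5) = 0.
  ⇒ x = -5, 1, 5

f''(x) = 3*x^2 - 2*x - 25
Second-derivative test at each critical point:
  f''(-5) = 60 > 0 → local minimum
  f''(1) = -24 < 0 → local maximum
  f''(5) = 40 > 0 → local minimum

Critical points: x = -5 (local minimum); x = 1 (local maximum); x = 5 (local minimum)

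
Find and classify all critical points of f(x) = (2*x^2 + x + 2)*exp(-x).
f'(x) = (-2*x^2 + 3*x - 1)*exp(-x)

Solve f'(x) = 0:
  f'(x) = (-2*x^2 + 3*x - 1)·exp(-x) and exp(-x) > 0 for every x, so f'(x) = 0 ⇔ -2*x^2 + 3*x - 1 = 0.
  Factor: -2*x^2 + 3*x - 1 = -(x - 1)*(2*x - 1) = 0.
  ⇒ x = 1/2, 1

f''(x) = (2*x^2 - 7*x + 4)*exp(-x)
Second-derivative test at each critical point:
  f''(1/2) = 0.6065 > 0 → local minimum
  f''(1) = -0.3679 < 0 → local maximum

Critical points: x = 1/2 (local minimum); x = 1 (local maximum)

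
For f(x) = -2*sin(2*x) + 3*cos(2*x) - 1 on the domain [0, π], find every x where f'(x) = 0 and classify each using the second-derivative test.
f'(x) = -6*sin(2*x) - 4*cos(2*x)

Solve f'(x) = 0 on [0, π]:
  f'(x) = 0 ⇔ -2*cos(2*x) = 3*sin(2*x) ⇔ tan(2*x) = -2/3, i.e. 2*x = arctan(-2/3) + nπ; keep the solutions lying in [0, π].
  ⇒ x = -atan(2/3)/2 + pi/2 ≈ 1.2768, pi - atan(2/3)/2 ≈ 2.8476

f''(x) = 8*sin(2*x) - 12*cos(2*x)
Second-derivative test at each critical point:
  f''(1.2768) = 14.4222 > 0 → local minimum
  f''(2.8476) = -14.4222 < 0 → local maximum

Critical points: x = -atan(2/3)/2 + pi/2 ≈ 1.2768 (local minimum); x = pi - atan(2/3)/2 ≈ 2.8476 (local maximum)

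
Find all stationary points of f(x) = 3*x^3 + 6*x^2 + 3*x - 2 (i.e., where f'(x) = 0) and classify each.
f'(x) = 9*x^2 + 12*x + 3

Solve f'(x) = 0:
  Factor: 9*x^2 + 12*x + 3 = 3*(x + 1)*(3*x + 1) = 0.
  ⇒ x = -1, -1/3

f''(x) = 18*x + 12
Second-derivative test at each critical point:
  f''(-1) = -6 < 0 → local maximum
  f''(-1/3) = 6 > 0 → local minimum

Critical points: x = -1 (local maximum); x = -1/3 (local minimum)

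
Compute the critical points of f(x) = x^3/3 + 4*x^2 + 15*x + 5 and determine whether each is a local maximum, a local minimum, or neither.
f'(x) = x^2 + 8*x + 15

Solve f'(x) = 0:
  Factor: x^2 + 8*x + 15 = (x + 3)*(x + 5) = 0.
  ⇒ x = -5, -3

f''(x) = 2*x + 8
Second-derivative test at each critical point:
  f''(-5) = -2 < 0 → local maximum
  f''(-3) = 2 > 0 → local minimum

Critical points: x = -5 (local maximum); x = -3 (local minimum)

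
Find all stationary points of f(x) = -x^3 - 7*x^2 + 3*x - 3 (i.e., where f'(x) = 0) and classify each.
f'(x) = -3*x^2 - 14*x + 3

Solve f'(x) = 0:
  3*x^2 + 14*x - 3 = 0 has no rational roots; quadratic formula: x = (-14 ± √232)/6.
  ⇒ x = -sqrt(58)/3 - 7/3 ≈ -4.8719, -7/3 + sqrt(58)/3 ≈ 0.2053

f''(x) = -6*x - 14
Second-derivative test at each critical point:
  f''(-4.8719) = 15.2315 > 0 → local minimum
  f''(0.2053) = -15.2315 < 0 → local maximum

Critical points: x = -sqrt(58)/3 - 7/3 ≈ -4.8719 (local minimum); x = -7/3 + sqrt(58)/3 ≈ 0.2053 (local maximum)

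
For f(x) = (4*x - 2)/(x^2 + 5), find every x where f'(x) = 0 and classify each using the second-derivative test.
f'(x) = 4*(-x^2 + x + 5)/(x^4 + 10*x^2 + 25)

Solve f'(x) = 0:
  f'(x) = -4*(x^2 - x - 5)/(x^2 + 5)^2; the denominator is positive wherever f is defined, so f'(x) = 0 ⇔ -4*x^2 + 4*x + 20 = 0.
  Factor: -4*x^2 + 4*x + 20 = -4*(x^2 - x - 5); x^2 - x - 5 = 0 has no rational roots; quadratic formula: x = (1 ± √21)/2.
  ⇒ x = 1/2 - sqrt(21)/2 ≈ -1.7913, 1/2 + sqrt(21)/2 ≈ 2.7913

f''(x) = 4*(4*x^2*(2*x - 1) + (1 - 6*x)*(x^2 + 5))/(x^2 + 5)^3
Second-derivative test at each critical point:
  f''(-1.7913) = 0.2720 > 0 → local minimum
  f''(2.7913) = -0.1120 < 0 → local maximum

Critical points: x = 1/2 - sqrt(21)/2 ≈ -1.7913 (local minimum); x = 1/2 + sqrt(21)/2 ≈ 2.7913 (local maximum)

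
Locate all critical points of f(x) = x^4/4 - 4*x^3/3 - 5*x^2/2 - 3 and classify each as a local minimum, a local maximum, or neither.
f'(x) = x*(x^2 - 4*x - 5)

Solve f'(x) = 0:
  Factor: x^3 - 4*x^2 - 5*x = x*(x - 5)*(x + 1) = 0.
  ⇒ x = -1, 0, 5

f''(x) = 3*x^2 - 8*x - 5
Second-derivative test at each critical point:
  f''(-1) = 6 > 0 → local minimum
  f''(0) = -5 < 0 → local maximum
  f''(5) = 30 > 0 → local minimum

Critical points: x = -1 (local minimum); x = 0 (local maximum); x = 5 (local minimum)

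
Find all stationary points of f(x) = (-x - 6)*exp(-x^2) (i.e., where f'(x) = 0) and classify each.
f'(x) = (2*x*(x + 6) - 1)*exp(-x^2)

Solve f'(x) = 0:
  f'(x) = (2*x^2 + 12*x - 1)·exp(-x^2) and exp(-x^2) > 0 for every x, so f'(x) = 0 ⇔ 2*x^2 + 12*x - 1 = 0.
  2*x^2 + 12*x - 1 = 0 has no rational roots; quadratic formula: x = (-12 ± √152)/4.
  ⇒ x = -sqrt(38)/2 - 3 ≈ -6.0822, -3 + sqrt(38)/2 ≈ 0.0822

f''(x) = 2*(-2*x^2*(x + 6) + 3*x + 6)*exp(-x^2)
Second-derivative test at each critical point:
  f''(-6.0822) = -1.059e-15 < 0 → local maximum
  f''(0.0822) = 12.2458 > 0 → local minimum

Critical points: x = -sqrt(38)/2 - 3 ≈ -6.0822 (local maximum); x = -3 + sqrt(38)/2 ≈ 0.0822 (local minimum)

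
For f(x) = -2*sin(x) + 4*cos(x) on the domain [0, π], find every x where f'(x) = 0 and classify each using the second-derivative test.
f'(x) = -4*sin(x) - 2*cos(x)

Solve f'(x) = 0 on [0, π]:
  f'(x) = 0 ⇔ -2*cos(x) = 4*sin(x) ⇔ tan(x) = -1/2, i.e. x = arctan(-1/2) + nπ; keep the solutions lying in [0, π].
  ⇒ x = pi - atan(1/2) ≈ 2.6779

f''(x) = 2*sin(x) - 4*cos(x)
Second-derivative test at each critical point:
  f''(2.6779) = 4.4721 > 0 → local minimum

Critical points: x = pi - atan(1/2) ≈ 2.6779 (local minimum)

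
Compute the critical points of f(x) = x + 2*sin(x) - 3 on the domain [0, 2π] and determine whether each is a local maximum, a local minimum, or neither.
f'(x) = 2*cos(x) + 1

Solve f'(x) = 0 on [0, 2π]:
  f'(x) = 0 ⇔ cos(x) = -1/2, i.e. x = ±arccos(-1/2) + 2nπ; keep the solutions lying in [0, 2π].
  ⇒ x = 2*pi/3 ≈ 2.0944, 4*pi/3 ≈ 4.1888

f''(x) = -2*sin(x)
Second-derivative test at each critical point:
  f''(2.0944) = -1.7321 < 0 → local maximum
  f''(4.1888) = 1.7321 > 0 → local minimum

Critical points: x = 2*pi/3 ≈ 2.0944 (local maximum); x = 4*pi/3 ≈ 4.1888 (local minimum)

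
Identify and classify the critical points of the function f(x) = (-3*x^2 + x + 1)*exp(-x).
f'(x) = x*(3*x - 7)*exp(-x)

Solve f'(x) = 0:
  f'(x) = (3*x^2 - 7*x)·exp(-x) and exp(-x) > 0 for every x, so f'(x) = 0 ⇔ 3*x^2 - 7*x = 0.
  Factor: 3*x^2 - 7*x = x*(3*x - 7) = 0.
  ⇒ x = 0, 7/3

f''(x) = (-3*x^2 + 13*x - 7)*exp(-x)
Second-derivative test at each critical point:
  f''(0) = -7 < 0 → local maximum
  f''(7/3) = 0.6788 > 0 → local minimum

Critical points: x = 0 (local maximum); x = 7/3 (local minimum)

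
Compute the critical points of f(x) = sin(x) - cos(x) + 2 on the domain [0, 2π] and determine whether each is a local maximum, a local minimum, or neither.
f'(x) = sin(x) + cos(x)

Solve f'(x) = 0 on [0, 2π]:
  f'(x) = 0 ⇔ cos(x) = -sin(x) ⇔ tan(x) = -1, i.e. x = arctan(-1) + nπ; keep the solutions lying in [0, 2π].
  ⇒ x = 3*pi/4 ≈ 2.3562, 7*pi/4 ≈ 5.4978

f''(x) = -sin(x) + cos(x)
Second-derivative test at each critical point:
  f''(2.3562) = -1.4142 < 0 → local maximum
  f''(5.4978) = 1.4142 > 0 → local minimum

Critical points: x = 3*pi/4 ≈ 2.3562 (local maximum); x = 7*pi/4 ≈ 5.4978 (local minimum)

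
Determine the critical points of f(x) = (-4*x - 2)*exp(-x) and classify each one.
f'(x) = 2*(2*x - 1)*exp(-x)

Solve f'(x) = 0:
  f'(x) = (4*x - 2)·exp(-x) and exp(-x) > 0 for every x, so f'(x) = 0 ⇔ 4*x - 2 = 0.
  Factor: 4*x - 2 = 2*(2*x - 1) = 0.
  ⇒ x = 1/2

f''(x) = 2*(3 - 2*x)*exp(-x)
Second-derivative test at each critical point:
  f''(1/2) = 2.4261 > 0 → local minimum

Critical points: x = 1/2 (local minimum)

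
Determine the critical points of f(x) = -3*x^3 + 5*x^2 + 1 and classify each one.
f'(x) = x*(10 - 9*x)

Solve f'(x) = 0:
  Factor: -9*x^2 + 10*x = -x*(9*x - 10) = 0.
  ⇒ x = 0, 10/9

f''(x) = 10 - 18*x
Second-derivative test at each critical point:
  f''(0) = 10 > 0 → local minimum
  f''(10/9) = -10 < 0 → local maximum

Critical points: x = 0 (local minimum); x = 10/9 (local maximum)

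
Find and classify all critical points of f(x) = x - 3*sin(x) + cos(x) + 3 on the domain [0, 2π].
f'(x) = -sin(x) - 3*cos(x) + 1

Solve f'(x) = 0 on [0, 2π]:
  f'(x) = 0 ⇔ -sin(x) - 3*cos(x) = -1. Write the left side as R·cos(x + φ) with R = √((-3)² + 1²) = sqrt(10), cos φ = -3*sqrt(10)/10, sin φ = sqrt(10)/10; then cos(x + φ) = -sqrt(10)/10. Solve for x and keep the solutions lying in [0, 2π].
  ⇒ x = pi/2 ≈ 1.5708, -atan(4/3) + 2*pi ≈ 5.3559

f''(x) = 3*sin(x) - cos(x)
Second-derivative test at each critical point:
  f''(1.5708) = 3 > 0 → local minimum
  f''(5.3559) = -3 < 0 → local maximum

Critical points: x = pi/2 ≈ 1.5708 (local minimum); x = -atan(4/3) + 2*pi ≈ 5.3559 (local maximum)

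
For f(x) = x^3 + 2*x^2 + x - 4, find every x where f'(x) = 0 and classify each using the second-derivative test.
f'(x) = 3*x^2 + 4*x + 1

Solve f'(x) = 0:
  Factor: 3*x^2 + 4*x + 1 = (x + 1)*(3*x + 1) = 0.
  ⇒ x = -1, -1/3

f''(x) = 6*x + 4
Second-derivative test at each critical point:
  f''(-1) = -2 < 0 → local maximum
  f''(-1/3) = 2 > 0 → local minimum

Critical points: x = -1 (local maximum); x = -1/3 (local minimum)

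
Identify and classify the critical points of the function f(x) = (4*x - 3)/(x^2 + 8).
f'(x) = 2*(-2*x^2 + 3*x + 16)/(x^4 + 16*x^2 + 64)

Solve f'(x) = 0:
  f'(x) = -2*(2*x^2 - 3*x - 16)/(x^2 + 8)^2; the denominator is positive wherever f is defined, so f'(x) = 0 ⇔ -4*x^2 + 6*x + 32 = 0.
  Factor: -4*x^2 + 6*x + 32 = -2*(2*x^2 - 3*x - 16); 2*x^2 - 3*x - 16 = 0 has no rational roots; quadratic formula: x = (3 ± √137)/4.
  ⇒ x = 3/4 - sqrt(137)/4 ≈ -2.1762, 3/4 + sqrt(137)/4 ≈ 3.6762

f''(x) = 2*(4*x^2*(4*x - 3) + 3*(1 - 4*x)*(x^2 + 8))/(x^2 + 8)^3
Second-derivative test at each critical point:
  f''(-2.1762) = 0.1443 > 0 → local minimum
  f''(3.6762) = -0.0506 < 0 → local maximum

Critical points: x = 3/4 - sqrt(137)/4 ≈ -2.1762 (local minimum); x = 3/4 + sqrt(137)/4 ≈ 3.6762 (local maximum)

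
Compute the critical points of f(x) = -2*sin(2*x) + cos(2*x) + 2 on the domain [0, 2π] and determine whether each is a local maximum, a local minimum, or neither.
f'(x) = -2*sin(2*x) - 4*cos(2*x)

Solve f'(x) = 0 on [0, 2π]:
  f'(x) = 0 ⇔ -2*cos(2*x) = sin(2*x) ⇔ tan(2*x) = -2, i.e. 2*x = arctan(-2) + nπ; keep the solutions lying in [0, 2π].
  ⇒ x = -atan(2)/2 + pi/2 ≈ 1.0172, pi - atan(2)/2 ≈ 2.5880, -atan(2)/2 + 3*pi/2 ≈ 4.1588, -atan(2)/2 + 2*pi ≈ 5.7296

f''(x) = 8*sin(2*x) - 4*cos(2*x)
Second-derivative test at each critical point:
  f''(1.0172) = 8.9443 > 0 → local minimum
  f''(2.5880) = -8.9443 < 0 → local maximum
  f''(4.1588) = 8.9443 > 0 → local minimum
  f''(5.7296) = -8.9443 < 0 → local maximum

Critical points: x = -atan(2)/2 + pi/2 ≈ 1.0172 (local minimum); x = pi - atan(2)/2 ≈ 2.5880 (local maximum); x = -atan(2)/2 + 3*pi/2 ≈ 4.1588 (local minimum); x = -atan(2)/2 + 2*pi ≈ 5.7296 (local maximum)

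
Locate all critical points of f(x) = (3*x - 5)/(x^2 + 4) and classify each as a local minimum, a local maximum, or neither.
f'(x) = (-3*x^2 + 10*x + 12)/(x^4 + 8*x^2 + 16)

Solve f'(x) = 0:
  f'(x) = -(3*x^2 - 10*x - 12)/(x^2 + 4)^2; the denominator is positive wherever f is defined, so f'(x) = 0 ⇔ -3*x^2 + 10*x + 12 = 0.
  3*x^2 - 10*x - 12 = 0 has no rational roots; quadratic formula: x = (10 ± √244)/6.
  ⇒ x = 5/3 - sqrt(61)/3 ≈ -0.9367, 5/3 + sqrt(61)/3 ≈ 4.2701

f''(x) = 2*(4*x^2*(3*x - 5) + (5 - 9*x)*(x^2 + 4))/(x^2 + 4)^3
Second-derivative test at each critical point:
  f''(-0.9367) = 0.6566 > 0 → local minimum
  f''(4.2701) = -0.0316 < 0 → local maximum

Critical points: x = 5/3 - sqrt(61)/3 ≈ -0.9367 (local minimum); x = 5/3 + sqrt(61)/3 ≈ 4.2701 (local maximum)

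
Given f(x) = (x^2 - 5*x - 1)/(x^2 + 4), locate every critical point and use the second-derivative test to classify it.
f'(x) = 5*(x^2 + 2*x - 4)/(x^4 + 8*x^2 + 16)

Solve f'(x) = 0:
  f'(x) = 5*(x^2 + 2*x - 4)/(x^2 + 4)^2; the denominator is positive wherever f is defined, so f'(x) = 0 ⇔ 5*x^2 + 10*x - 20 = 0.
  Factor: 5*x^2 + 10*x - 20 = 5*(x^2 + 2*x - 4); x^2 + 2*x - 4 = 0 has no rational roots; quadratic formula: x = (-2 ± √20)/2.
  ⇒ x = -sqrt(5) - 1 ≈ -3.2361, -1 + sqrt(5) ≈ 1.2361

f''(x) = 10*(-x^3 - 3*x^2 + 12*x + 4)/(x^6 + 12*x^4 + 48*x^2 + 64)
Second-derivative test at each critical point:
  f''(-3.2361) = -0.1068 < 0 → local maximum
  f''(1.2361) = 0.7318 > 0 → local minimum

Critical points: x = -sqrt(5) - 1 ≈ -3.2361 (local maximum); x = -1 + sqrt(5) ≈ 1.2361 (local minimum)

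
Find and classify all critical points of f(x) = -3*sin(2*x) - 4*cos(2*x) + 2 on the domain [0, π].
f'(x) = 8*sin(2*x) - 6*cos(2*x)

Solve f'(x) = 0 on [0, π]:
  f'(x) = 0 ⇔ -3*cos(2*x) = -4*sin(2*x) ⇔ tan(2*x) = 3/4, i.e. 2*x = arctan(3/4) + nπ; keep the solutions lying in [0, π].
  ⇒ x = atan(3/4)/2 ≈ 0.3218, atan(3/4)/2 + pi/2 ≈ 1.8925

f''(x) = 12*sin(2*x) + 16*cos(2*x)
Second-derivative test at each critical point:
  f''(0.3218) = 20 > 0 → local minimum
  f''(1.8925) = -20 < 0 → local maximum

Critical points: x = atan(3/4)/2 ≈ 0.3218 (local minimum); x = atan(3/4)/2 + pi/2 ≈ 1.8925 (local maximum)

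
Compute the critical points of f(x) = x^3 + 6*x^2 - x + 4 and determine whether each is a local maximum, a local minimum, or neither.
f'(x) = 3*x^2 + 12*x - 1

Solve f'(x) = 0:
  3*x^2 + 12*x - 1 = 0 has no rational roots; quadratic formula: x = (-12 ± √156)/6.
  ⇒ x = -sqrt(39)/3 - 2 ≈ -4.0817, -2 + sqrt(39)/3 ≈ 0.0817

f''(x) = 6*x + 12
Second-derivative test at each critical point:
  f''(-4.0817) = -12.4900 < 0 → local maximum
  f''(0.0817) = 12.4900 > 0 → local minimum

Critical points: x = -sqrt(39)/3 - 2 ≈ -4.0817 (local maximum); x = -2 + sqrt(39)/3 ≈ 0.0817 (local minimum)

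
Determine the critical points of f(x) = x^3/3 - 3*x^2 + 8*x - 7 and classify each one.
f'(x) = x^2 - 6*x + 8

Solve f'(x) = 0:
  Factor: x^2 - 6*x + 8 = (x - 4)*(x - 2) = 0.
  ⇒ x = 2, 4

f''(x) = 2*x - 6
Second-derivative test at each critical point:
  f''(2) = -2 < 0 → local maximum
  f''(4) = 2 > 0 → local minimum

Critical points: x = 2 (local maximum); x = 4 (local minimum)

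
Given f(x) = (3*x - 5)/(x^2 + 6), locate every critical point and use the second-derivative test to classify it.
f'(x) = (-3*x^2 + 10*x + 18)/(x^4 + 12*x^2 + 36)

Solve f'(x) = 0:
  f'(x) = -(3*x^2 - 10*x - 18)/(x^2 + 6)^2; the denominator is positive wherever f is defined, so f'(x) = 0 ⇔ -3*x^2 + 10*x + 18 = 0.
  3*x^2 - 10*x - 18 = 0 has no rational roots; quadratic formula: x = (10 ± √316)/6.
  ⇒ x = 5/3 - sqrt(79)/3 ≈ -1.2961, 5/3 + sqrt(79)/3 ≈ 4.6294

f''(x) = 2*(4*x^2*(3*x - 5) + (5 - 9*x)*(x^2 + 6))/(x^2 + 6)^3
Second-derivative test at each critical point:
  f''(-1.2961) = 0.3014 > 0 → local minimum
  f''(4.6294) = -0.0236 < 0 → local maximum

Critical points: x = 5/3 - sqrt(79)/3 ≈ -1.2961 (local minimum); x = 5/3 + sqrt(79)/3 ≈ 4.6294 (local maximum)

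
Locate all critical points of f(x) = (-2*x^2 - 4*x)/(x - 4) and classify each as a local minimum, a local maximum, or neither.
f'(x) = 2*(-x^2 + 8*x + 8)/(x^2 - 8*x + 16)

Solve f'(x) = 0:
  f'(x) = -2*(x^2 - 8*x - 8)/(x - 4)^2; the denominator is positive wherever f is defined, so f'(x) = 0 ⇔ -2*x^2 + 16*x + 16 = 0.
  Factor: -2*x^2 + 16*x + 16 = -2*(x^2 - 8*x - 8); x^2 - 8*x - 8 = 0 has no rational roots; quadratic formula: x = (8 ± √96)/2.
  ⇒ x = 4 - 2*sqrt(6) ≈ -0.8990, 4 + 2*sqrt(6) ≈ 8.8990

f''(x) = -96/(x^3 - 12*x^2 + 48*x - 64)
Second-derivative test at each critical point:
  f''(-0.8990) = 0.8165 > 0 → local minimum
  f''(8.8990) = -0.8165 < 0 → local maximum

Critical points: x = 4 - 2*sqrt(6) ≈ -0.8990 (local minimum); x = 4 + 2*sqrt(6) ≈ 8.8990 (local maximum)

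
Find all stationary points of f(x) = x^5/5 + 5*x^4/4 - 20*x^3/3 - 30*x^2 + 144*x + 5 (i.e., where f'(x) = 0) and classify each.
f'(x) = x^4 + 5*x^3 - 20*x^2 - 60*x + 144

Solve f'(x) = 0:
  Factor: x^4 + 5*x^3 - 20*x^2 - 60*x + 144 = (x - 3)*(x - 2)*(x + 4)*(x + 6) = 0.
  ⇒ x = -6, -4, 2, 3

f''(x) = 4*x^3 + 15*x^2 - 40*x - 60
Second-derivative test at each critical point:
  f''(-6) = -144 < 0 → local maximum
  f''(-4) = 84 > 0 → local minimum
  f''(2) = -48 < 0 → local maximum
  f''(3) = 63 > 0 → local minimum

Critical points: x = -6 (local maximum); x = -4 (local minimum); x = 2 (local maximum); x = 3 (local minimum)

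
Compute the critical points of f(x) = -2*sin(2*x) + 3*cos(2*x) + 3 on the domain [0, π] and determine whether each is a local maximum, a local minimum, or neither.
f'(x) = -6*sin(2*x) - 4*cos(2*x)

Solve f'(x) = 0 on [0, π]:
  f'(x) = 0 ⇔ -2*cos(2*x) = 3*sin(2*x) ⇔ tan(2*x) = -2/3, i.e. 2*x = arctan(-2/3) + nπ; keep the solutions lying in [0, π].
  ⇒ x = -atan(2/3)/2 + pi/2 ≈ 1.2768, pi - atan(2/3)/2 ≈ 2.8476

f''(x) = 8*sin(2*x) - 12*cos(2*x)
Second-derivative test at each critical point:
  f''(1.2768) = 14.4222 > 0 → local minimum
  f''(2.8476) = -14.4222 < 0 → local maximum

Critical points: x = -atan(2/3)/2 + pi/2 ≈ 1.2768 (local minimum); x = pi - atan(2/3)/2 ≈ 2.8476 (local maximum)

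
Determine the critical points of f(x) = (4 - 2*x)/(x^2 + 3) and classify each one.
f'(x) = 2*(-x^2 + 2*x*(x - 2) - 3)/(x^2 + 3)^2

Solve f'(x) = 0:
  f'(x) = 2*(x^2 - 4*x - 3)/(x^2 + 3)^2; the denominator is positive wherever f is defined, so f'(x) = 0 ⇔ 2*x^2 - 8*x - 6 = 0.
  Factor: 2*x^2 - 8*x - 6 = 2*(x^2 - 4*x - 3); x^2 - 4*x - 3 = 0 has no rational roots; quadratic formula: x = (4 ± √28)/2.
  ⇒ x = 2 - sqrt(7) ≈ -0.6458, 2 + sqrt(7) ≈ 4.6458

f''(x) = 4*(4*x^2*(2 - x) + (3*x - 2)*(x^2 + 3))/(x^2 + 3)^3
Second-derivative test at each critical point:
  f''(-0.6458) = -0.9064 < 0 → local maximum
  f''(4.6458) = 0.0175 > 0 → local minimum

Critical points: x = 2 - sqrt(7) ≈ -0.6458 (local maximum); x = 2 + sqrt(7) ≈ 4.6458 (local minimum)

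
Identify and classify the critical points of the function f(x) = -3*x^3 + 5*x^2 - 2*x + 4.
f'(x) = -9*x^2 + 10*x - 2

Solve f'(x) = 0:
  9*x^2 - 10*x + 2 = 0 has no rational roots; quadratic formula: x = (10 ± √28)/18.
  ⇒ x = 5/9 - sqrt(7)/9 ≈ 0.2616, sqrt(7)/9 + 5/9 ≈ 0.8495

f''(x) = 10 - 18*x
Second-derivative test at each critical point:
  f''(0.2616) = 5.2915 > 0 → local minimum
  f''(0.8495) = -5.2915 < 0 → local maximum

Critical points: x = 5/9 - sqrt(7)/9 ≈ 0.2616 (local minimum); x = sqrt(7)/9 + 5/9 ≈ 0.8495 (local maximum)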